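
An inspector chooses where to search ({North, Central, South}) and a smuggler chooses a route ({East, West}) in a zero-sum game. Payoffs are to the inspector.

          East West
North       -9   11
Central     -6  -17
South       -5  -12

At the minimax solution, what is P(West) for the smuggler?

Row minima: North → -9, Central → -17, South → -12; maximin = -9.
Column maxima: East → -5, West → 11; minimax = -5.
-9 ≠ -5, so there is no saddle point; optimal play is mixed.
Central is strictly dominated by South, so the inspector never plays it.
On the remaining 2×2 (North, South vs East, West):
Let the inspector play North with probability p. Expected payoff against East: (-9)p + (-5)(1−p) = −4p − 5; against West: 11p + (-12)(1−p) = 23p − 12.
Setting these equal: −4p − 5 = 23p − 12 ⇒ −27p = -7 ⇒ p = 7/27, and the value is (-4)·(7/27) − 5 = -163/27.
For the smuggler: with q = P(East), equating North's and South's payoffs gives −20q + 11 = 7q − 12 ⇒ q = 23/27.

4/27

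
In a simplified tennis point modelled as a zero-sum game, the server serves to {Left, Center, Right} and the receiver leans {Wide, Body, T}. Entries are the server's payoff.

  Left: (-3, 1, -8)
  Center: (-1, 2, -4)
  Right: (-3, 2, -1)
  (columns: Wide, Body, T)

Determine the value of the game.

Row minima: Left → -8, Center → -4, Right → -3; maximin = -3.
Column maxima: Wide → -1, Body → 2, T → -1; minimax = -1.
-3 ≠ -1, so there is no saddle point; optimal play is mixed.
Left is strictly dominated by Center, so the server never plays it.
Body is strictly dominated by Wide (it gives the server strictly more in every row), so the receiver never plays it.
On the remaining 2×2 (Center, Right vs Wide, T):
Let the server play Center with probability p. Expected payoff against Wide: (-1)p + (-3)(1−p) = 2p − 3; against T: (-4)p + (-1)(1−p) = −3p − 1.
Setting these equal: 2p − 3 = −3p − 1 ⇒ 5p = 2 ⇒ p = 2/5, and the value is (2)·(2/5) − 3 = -11/5.
For the receiver: with q = P(Wide), equating Center's and Right's payoffs gives 3q − 4 = −2q − 1 ⇒ q = 3/5.

-11/5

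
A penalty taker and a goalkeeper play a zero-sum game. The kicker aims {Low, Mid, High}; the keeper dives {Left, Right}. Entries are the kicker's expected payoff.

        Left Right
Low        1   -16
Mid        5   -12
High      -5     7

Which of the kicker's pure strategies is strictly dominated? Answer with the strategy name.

Mid gives a strictly higher payoff than Low against every column: 5 > 1, -12 > -16.
So Low is strictly dominated and the kicker never plays it.

Low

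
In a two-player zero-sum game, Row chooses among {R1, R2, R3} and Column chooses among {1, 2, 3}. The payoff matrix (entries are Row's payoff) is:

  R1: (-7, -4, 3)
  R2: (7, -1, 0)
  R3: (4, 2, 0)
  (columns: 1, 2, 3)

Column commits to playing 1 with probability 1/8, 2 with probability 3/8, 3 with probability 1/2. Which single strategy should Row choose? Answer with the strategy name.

R3

Expected payoff of R1: (1/8)·(-7) + (3/8)·(-4) + (1/2)·3 = -7/8.
Expected payoff of R2: (1/8)·7 + (3/8)·(-1) + (1/2)·0 = 1/2.
Expected payoff of R3: (1/8)·4 + (3/8)·2 + (1/2)·0 = 5/4.
The largest is 5/4, so Row's best response is R3.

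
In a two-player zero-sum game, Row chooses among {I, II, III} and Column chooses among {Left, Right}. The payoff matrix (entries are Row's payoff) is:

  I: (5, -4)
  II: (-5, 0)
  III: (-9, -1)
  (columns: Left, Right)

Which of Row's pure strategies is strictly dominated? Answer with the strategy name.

II gives a strictly higher payoff than III against every column: -5 > -9, 0 > -1.
So III is strictly dominated and Row never plays it.

III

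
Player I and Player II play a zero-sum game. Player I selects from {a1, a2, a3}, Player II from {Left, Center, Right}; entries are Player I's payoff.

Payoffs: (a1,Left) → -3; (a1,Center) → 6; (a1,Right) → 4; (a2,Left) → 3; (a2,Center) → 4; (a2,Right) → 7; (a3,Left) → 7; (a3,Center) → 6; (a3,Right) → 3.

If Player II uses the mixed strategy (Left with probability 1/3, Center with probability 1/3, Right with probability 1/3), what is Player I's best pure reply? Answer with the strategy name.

a3

Expected payoff of a1: (1/3)·(-3) + (1/3)·6 + (1/3)·4 = 7/3.
Expected payoff of a2: (1/3)·3 + (1/3)·4 + (1/3)·7 = 14/3.
Expected payoff of a3: (1/3)·7 + (1/3)·6 + (1/3)·3 = 16/3.
The largest is 16/3, so Player I's best response is a3.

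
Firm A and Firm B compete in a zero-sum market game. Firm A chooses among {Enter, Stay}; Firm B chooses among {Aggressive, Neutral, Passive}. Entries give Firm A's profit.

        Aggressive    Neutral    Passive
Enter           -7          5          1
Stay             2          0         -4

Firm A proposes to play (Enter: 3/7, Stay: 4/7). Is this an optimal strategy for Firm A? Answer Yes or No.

Against Aggressive this mix gives (3/7)·(-7) + (4/7)·2 = -13/7.
Against Neutral this mix gives (3/7)·5 + (4/7)·0 = 15/7.
Against Passive this mix gives (3/7)·1 + (4/7)·(-4) = -13/7.
All of Firm B's active replies (Aggressive, Passive) yield -13/7, and no column does worse for Firm A. The mix makes Firm B indifferent and guarantees -13/7, so it is optimal.

Yes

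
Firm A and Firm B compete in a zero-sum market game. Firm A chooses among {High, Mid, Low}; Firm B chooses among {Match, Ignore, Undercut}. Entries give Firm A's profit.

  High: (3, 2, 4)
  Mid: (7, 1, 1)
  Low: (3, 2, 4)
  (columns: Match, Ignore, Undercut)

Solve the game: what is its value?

2

Row minima: High → 2, Mid → 1, Low → 2; maximin = 2.
Column maxima: Match → 7, Ignore → 2, Undercut → 4; minimax = 2.
Since maximin = minimax = 2, there is a saddle point and the value is 2.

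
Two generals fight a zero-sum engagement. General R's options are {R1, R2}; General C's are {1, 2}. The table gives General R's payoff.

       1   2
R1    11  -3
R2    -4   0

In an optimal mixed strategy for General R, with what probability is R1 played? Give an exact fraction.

2/9

Row minima: R1 → -3, R2 → -4; maximin = -3.
Column maxima: 1 → 11, 2 → 0; minimax = 0.
-3 ≠ 0, so there is no saddle point; optimal play is mixed.
Let General R play R1 with probability p. Expected payoff against 1: 11p + (-4)(1−p) = 15p − 4; against 2: (-3)p + 0(1−p) = −3p.
Setting these equal: 15p − 4 = −3p ⇒ 18p = 4 ⇒ p = 2/9, and the value is (15)·(2/9) − 4 = -2/3.
For General C: with q = P(1), equating R1's and R2's payoffs gives 14q − 3 = −4q ⇒ q = 1/6.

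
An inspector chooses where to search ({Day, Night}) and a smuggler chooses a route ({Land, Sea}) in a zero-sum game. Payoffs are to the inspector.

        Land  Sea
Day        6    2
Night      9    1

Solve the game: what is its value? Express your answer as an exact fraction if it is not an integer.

Row minima: Day → 2, Night → 1; maximin = 2.
Column maxima: Land → 9, Sea → 2; minimax = 2.
Since maximin = minimax = 2, there is a saddle point and the value is 2.

2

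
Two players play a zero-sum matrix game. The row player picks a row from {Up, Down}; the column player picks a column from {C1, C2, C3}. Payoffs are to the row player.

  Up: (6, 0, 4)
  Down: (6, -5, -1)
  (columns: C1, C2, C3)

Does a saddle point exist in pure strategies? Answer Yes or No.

Yes

Row minima: Up → 0, Down → -5; maximin = 0.
Column maxima: C1 → 6, C2 → 0, C3 → 4; minimax = 0.
maximin = minimax = 0, so a saddle point exists.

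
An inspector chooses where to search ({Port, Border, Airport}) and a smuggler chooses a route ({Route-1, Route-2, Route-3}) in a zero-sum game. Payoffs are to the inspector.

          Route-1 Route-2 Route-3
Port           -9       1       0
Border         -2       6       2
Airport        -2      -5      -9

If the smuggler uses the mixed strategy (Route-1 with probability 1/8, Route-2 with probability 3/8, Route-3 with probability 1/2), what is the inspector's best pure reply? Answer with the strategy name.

Expected payoff of Port: (1/8)·(-9) + (3/8)·1 + (1/2)·0 = -3/4.
Expected payoff of Border: (1/8)·(-2) + (3/8)·6 + (1/2)·2 = 3.
Expected payoff of Airport: (1/8)·(-2) + (3/8)·(-5) + (1/2)·(-9) = -53/8.
The largest is 3, so the inspector's best response is Border.

Border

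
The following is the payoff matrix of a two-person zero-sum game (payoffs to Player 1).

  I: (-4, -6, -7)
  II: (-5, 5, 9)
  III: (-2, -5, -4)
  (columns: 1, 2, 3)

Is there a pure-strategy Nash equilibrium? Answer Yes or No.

No

Row minima: I → -7, II → -5, III → -5; maximin = -5.
Column maxima: 1 → -2, 2 → 5, 3 → 9; minimax = -2.
-5 ≠ -2, so no pure-strategy equilibrium exists.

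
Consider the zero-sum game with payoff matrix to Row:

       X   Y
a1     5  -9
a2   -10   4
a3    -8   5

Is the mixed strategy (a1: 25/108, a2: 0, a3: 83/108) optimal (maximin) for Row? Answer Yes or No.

No

Against X this mix gives (25/108)·5 + (83/108)·(-8) = -539/108.
Against Y this mix gives (25/108)·(-9) + (83/108)·5 = 95/54.
Column will play X, holding Row to -539/108. Shifting weight toward the row that does better against X would raise this floor (the equalizing mix achieves -47/27 against both X and Y), so the proposed strategy is not optimal.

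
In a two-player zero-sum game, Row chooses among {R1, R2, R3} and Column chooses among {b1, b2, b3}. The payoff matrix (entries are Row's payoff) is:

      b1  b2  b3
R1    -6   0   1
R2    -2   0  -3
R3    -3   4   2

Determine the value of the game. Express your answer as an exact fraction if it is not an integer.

-13/6

Row minima: R1 → -6, R2 → -3, R3 → -3; maximin = -3.
Column maxima: b1 → -2, b2 → 4, b3 → 2; minimax = -2.
-3 ≠ -2, so there is no saddle point; optimal play is mixed.
R1 is strictly dominated by R3, so Row never plays it.
b2 is strictly dominated by b1 (it gives Row strictly more in every row), so Column never plays it.
On the remaining 2×2 (R2, R3 vs b1, b3):
Let Row play R2 with probability p. Expected payoff against b1: (-2)p + (-3)(1−p) = p − 3; against b3: (-3)p + 2(1−p) = −5p + 2.
Setting these equal: p − 3 = −5p + 2 ⇒ 6p = 5 ⇒ p = 5/6, and the value is (1)·(5/6) − 3 = -13/6.
For Column: with q = P(b1), equating R2's and R3's payoffs gives q − 3 = −5q + 2 ⇒ q = 5/6.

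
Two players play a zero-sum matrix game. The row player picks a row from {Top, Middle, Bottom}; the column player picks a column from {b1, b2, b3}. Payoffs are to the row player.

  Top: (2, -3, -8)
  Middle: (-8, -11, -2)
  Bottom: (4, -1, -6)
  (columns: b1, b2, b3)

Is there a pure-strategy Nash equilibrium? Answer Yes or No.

No

Row minima: Top → -8, Middle → -11, Bottom → -6; maximin = -6.
Column maxima: b1 → 4, b2 → -1, b3 → -2; minimax = -2.
-6 ≠ -2, so no pure-strategy equilibrium exists.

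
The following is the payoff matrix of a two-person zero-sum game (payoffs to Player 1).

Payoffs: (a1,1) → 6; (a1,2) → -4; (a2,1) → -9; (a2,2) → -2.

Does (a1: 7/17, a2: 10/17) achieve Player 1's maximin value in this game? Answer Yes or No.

Against 1 this mix gives (7/17)·6 + (10/17)·(-9) = -48/17.
Against 2 this mix gives (7/17)·(-4) + (10/17)·(-2) = -48/17.
All of Player 2's active replies (1, 2) yield -48/17, and no column does worse for Player 1. The mix makes Player 2 indifferent and guarantees -48/17, so it is optimal.

Yes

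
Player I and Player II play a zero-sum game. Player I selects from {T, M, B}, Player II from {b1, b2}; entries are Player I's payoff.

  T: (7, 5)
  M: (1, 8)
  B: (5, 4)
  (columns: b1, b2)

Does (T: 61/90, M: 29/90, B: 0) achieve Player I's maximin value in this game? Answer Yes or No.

No

Against b1 this mix gives (61/90)·7 + (29/90)·1 = 76/15.
Against b2 this mix gives (61/90)·5 + (29/90)·8 = 179/30.
Player II will play b1, holding Player I to 76/15. Shifting weight toward the row that does better against b1 would raise this floor (the equalizing mix achieves 17/3 against both b1 and b2), so the proposed strategy is not optimal.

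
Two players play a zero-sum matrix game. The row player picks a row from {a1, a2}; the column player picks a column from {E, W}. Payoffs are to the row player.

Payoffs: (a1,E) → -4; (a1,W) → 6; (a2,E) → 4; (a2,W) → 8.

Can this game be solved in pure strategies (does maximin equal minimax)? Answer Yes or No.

Row minima: a1 → -4, a2 → 4; maximin = 4.
Column maxima: E → 4, W → 8; minimax = 4.
maximin = minimax = 4, so a saddle point exists.

Yes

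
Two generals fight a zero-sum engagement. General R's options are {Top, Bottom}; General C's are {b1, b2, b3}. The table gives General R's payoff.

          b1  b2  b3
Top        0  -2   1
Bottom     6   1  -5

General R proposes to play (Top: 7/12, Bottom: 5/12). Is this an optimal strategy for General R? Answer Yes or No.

Against b1 this mix gives (7/12)·0 + (5/12)·6 = 5/2.
Against b2 this mix gives (7/12)·(-2) + (5/12)·1 = -3/4.
Against b3 this mix gives (7/12)·1 + (5/12)·(-5) = -3/2.
General C will play b3, holding General R to -3/2. Shifting weight toward the row that does better against b3 would raise this floor (the equalizing mix achieves -1 against both b3 and b2), so the proposed strategy is not optimal.

No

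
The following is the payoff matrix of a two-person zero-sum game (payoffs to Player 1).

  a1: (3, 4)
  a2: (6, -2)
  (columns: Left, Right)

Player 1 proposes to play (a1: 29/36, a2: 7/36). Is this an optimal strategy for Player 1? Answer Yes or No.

Against Left this mix gives (29/36)·3 + (7/36)·6 = 43/12.
Against Right this mix gives (29/36)·4 + (7/36)·(-2) = 17/6.
Player 2 will play Right, holding Player 1 to 17/6. Shifting weight toward the row that does better against Right would raise this floor (the equalizing mix achieves 10/3 against both Right and Left), so the proposed strategy is not optimal.

No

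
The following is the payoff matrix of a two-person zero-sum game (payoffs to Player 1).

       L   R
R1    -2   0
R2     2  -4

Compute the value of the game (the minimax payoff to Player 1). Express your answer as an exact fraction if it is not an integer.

-1

Row minima: R1 → -2, R2 → -4; maximin = -2.
Column maxima: L → 2, R → 0; minimax = 0.
-2 ≠ 0, so there is no saddle point; optimal play is mixed.
Let Player 1 play R1 with probability p. Expected payoff against L: (-2)p + 2(1−p) = −4p + 2; against R: 0p + (-4)(1−p) = 4p − 4.
Setting these equal: −4p + 2 = 4p − 4 ⇒ −8p = -6 ⇒ p = 3/4, and the value is (-4)·(3/4) + 2 = -1.
For Player 2: with q = P(L), equating R1's and R2's payoffs gives −2q = 6q − 4 ⇒ q = 1/2.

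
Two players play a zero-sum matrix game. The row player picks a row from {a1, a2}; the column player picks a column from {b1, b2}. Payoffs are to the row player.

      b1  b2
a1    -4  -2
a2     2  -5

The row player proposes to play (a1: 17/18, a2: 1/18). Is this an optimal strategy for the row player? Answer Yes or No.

No

Against b1 this mix gives (17/18)·(-4) + (1/18)·2 = -11/3.
Against b2 this mix gives (17/18)·(-2) + (1/18)·(-5) = -13/6.
The column player will play b1, holding the row player to -11/3. Shifting weight toward the row that does better against b1 would raise this floor (the equalizing mix achieves -8/3 against both b1 and b2), so the proposed strategy is not optimal.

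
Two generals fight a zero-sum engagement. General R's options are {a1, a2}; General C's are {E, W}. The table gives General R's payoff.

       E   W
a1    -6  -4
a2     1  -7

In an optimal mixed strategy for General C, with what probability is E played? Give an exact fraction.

Row minima: a1 → -6, a2 → -7; maximin = -6.
Column maxima: E → 1, W → -4; minimax = -4.
-6 ≠ -4, so there is no saddle point; optimal play is mixed.
Let General R play a1 with probability p. Expected payoff against E: (-6)p + 1(1−p) = −7p + 1; against W: (-4)p + (-7)(1−p) = 3p − 7.
Setting these equal: −7p + 1 = 3p − 7 ⇒ −10p = -8 ⇒ p = 4/5, and the value is (-7)·(4/5) + 1 = -23/5.
For General C: with q = P(E), equating a1's and a2's payoffs gives −2q − 4 = 8q − 7 ⇒ q = 3/10.

3/10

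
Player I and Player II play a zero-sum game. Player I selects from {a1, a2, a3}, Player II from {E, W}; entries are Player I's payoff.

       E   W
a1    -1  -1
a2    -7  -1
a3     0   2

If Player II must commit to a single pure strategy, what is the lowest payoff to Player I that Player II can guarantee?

0

Column maxima: E → 0, W → 2.
The smallest of these is 0.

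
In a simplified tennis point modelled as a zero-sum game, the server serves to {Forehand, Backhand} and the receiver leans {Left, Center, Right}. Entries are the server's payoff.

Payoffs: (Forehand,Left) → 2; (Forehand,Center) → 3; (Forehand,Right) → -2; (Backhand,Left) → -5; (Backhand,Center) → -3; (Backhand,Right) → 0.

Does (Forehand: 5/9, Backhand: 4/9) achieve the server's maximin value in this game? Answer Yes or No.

Yes

Against Left this mix gives (5/9)·2 + (4/9)·(-5) = -10/9.
Against Center this mix gives (5/9)·3 + (4/9)·(-3) = 1/3.
Against Right this mix gives (5/9)·(-2) + (4/9)·0 = -10/9.
All of the receiver's active replies (Left, Right) yield -10/9, and no column does worse for the server. The mix makes the receiver indifferent and guarantees -10/9, so it is optimal.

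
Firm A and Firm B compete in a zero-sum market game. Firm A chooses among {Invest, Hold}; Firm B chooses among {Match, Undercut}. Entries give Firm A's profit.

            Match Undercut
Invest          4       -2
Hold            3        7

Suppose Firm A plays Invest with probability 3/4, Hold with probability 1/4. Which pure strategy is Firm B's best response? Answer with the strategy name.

Undercut

If Firm B plays Match, Firm A's expected payoff is (3/4)·4 + (1/4)·3 = 15/4.
If Firm B plays Undercut, Firm A's expected payoff is (3/4)·(-2) + (1/4)·7 = 1/4.
Firm B minimizes Firm A's payoff; the smallest is 1/4, so the best response is Undercut.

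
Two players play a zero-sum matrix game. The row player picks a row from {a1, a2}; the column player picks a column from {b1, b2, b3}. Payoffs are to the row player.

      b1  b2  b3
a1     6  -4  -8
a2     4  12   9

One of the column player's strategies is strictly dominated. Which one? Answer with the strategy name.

b2

b3 holds the row player's payoff strictly below b2 in every row: -8 < -4, 9 < 12.
So b2 is strictly dominated for the column player.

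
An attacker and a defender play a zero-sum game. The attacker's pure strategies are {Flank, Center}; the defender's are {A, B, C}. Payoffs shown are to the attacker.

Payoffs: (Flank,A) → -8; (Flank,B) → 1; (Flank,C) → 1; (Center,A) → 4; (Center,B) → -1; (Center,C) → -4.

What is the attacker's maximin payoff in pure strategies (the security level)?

-4

Row minima: Flank → -8, Center → -4.
The best of these is -4.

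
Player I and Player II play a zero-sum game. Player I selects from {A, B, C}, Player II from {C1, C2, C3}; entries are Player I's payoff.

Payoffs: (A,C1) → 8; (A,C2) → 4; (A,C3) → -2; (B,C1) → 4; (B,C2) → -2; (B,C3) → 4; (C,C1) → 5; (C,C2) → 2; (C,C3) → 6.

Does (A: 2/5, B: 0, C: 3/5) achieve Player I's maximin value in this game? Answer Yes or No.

Yes

Against C1 this mix gives (2/5)·8 + (3/5)·5 = 31/5.
Against C2 this mix gives (2/5)·4 + (3/5)·2 = 14/5.
Against C3 this mix gives (2/5)·(-2) + (3/5)·6 = 14/5.
All of Player II's active replies (C2, C3) yield 14/5, and no column does worse for Player I. The mix makes Player II indifferent and guarantees 14/5, so it is optimal.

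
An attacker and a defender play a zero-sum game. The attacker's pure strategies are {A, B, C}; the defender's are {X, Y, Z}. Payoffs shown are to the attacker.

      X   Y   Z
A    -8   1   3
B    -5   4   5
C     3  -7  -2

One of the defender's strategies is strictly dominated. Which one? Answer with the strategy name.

Z

Y holds the attacker's payoff strictly below Z in every row: 1 < 3, 4 < 5, -7 < -2.
So Z is strictly dominated for the defender.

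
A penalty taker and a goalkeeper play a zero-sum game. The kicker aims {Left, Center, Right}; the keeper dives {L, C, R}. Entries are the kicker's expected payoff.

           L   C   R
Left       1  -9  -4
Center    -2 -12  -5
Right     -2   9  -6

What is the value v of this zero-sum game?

-9/2

Row minima: Left → -9, Center → -12, Right → -6; maximin = -6.
Column maxima: L → 1, C → 9, R → -4; minimax = -4.
-6 ≠ -4, so there is no saddle point; optimal play is mixed.
Center is strictly dominated by Left, so the kicker never plays it.
L is strictly dominated by R (it gives the kicker strictly more in every row), so the keeper never plays it.
On the remaining 2×2 (Left, Right vs C, R):
Let the kicker play Left with probability p. Expected payoff against C: (-9)p + 9(1−p) = −18p + 9; against R: (-4)p + (-6)(1−p) = 2p − 6.
Setting these equal: −18p + 9 = 2p − 6 ⇒ −20p = -15 ⇒ p = 3/4, and the value is (-18)·(3/4) + 9 = -9/2.
For the keeper: with q = P(C), equating Left's and Right's payoffs gives −5q − 4 = 15q − 6 ⇒ q = 1/10.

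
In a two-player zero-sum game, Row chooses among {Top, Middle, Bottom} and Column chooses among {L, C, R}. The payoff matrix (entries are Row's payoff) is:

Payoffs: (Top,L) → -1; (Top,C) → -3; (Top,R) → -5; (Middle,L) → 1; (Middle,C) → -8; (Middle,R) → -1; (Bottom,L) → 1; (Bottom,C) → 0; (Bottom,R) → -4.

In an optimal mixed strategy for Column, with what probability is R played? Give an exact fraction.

8/11

Row minima: Top → -5, Middle → -8, Bottom → -4; maximin = -4.
Column maxima: L → 1, C → 0, R → -1; minimax = -1.
-4 ≠ -1, so there is no saddle point; optimal play is mixed.
Top is strictly dominated by Bottom, so Row never plays it.
L is strictly dominated by C (it gives Row strictly more in every row), so Column never plays it.
On the remaining 2×2 (Middle, Bottom vs C, R):
Let Row play Middle with probability p. Expected payoff against C: (-8)p + 0(1−p) = −8p; against R: (-1)p + (-4)(1−p) = 3p − 4.
Setting these equal: −8p = 3p − 4 ⇒ −11p = -4 ⇒ p = 4/11, and the value is (-8)·(4/11) = -32/11.
For Column: with q = P(C), equating Middle's and Bottom's payoffs gives −7q − 1 = 4q − 4 ⇒ q = 3/11.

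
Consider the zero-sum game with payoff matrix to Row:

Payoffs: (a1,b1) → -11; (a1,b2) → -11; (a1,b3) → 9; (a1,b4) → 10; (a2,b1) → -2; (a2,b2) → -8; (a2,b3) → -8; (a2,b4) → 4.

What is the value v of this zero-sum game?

Row minima: a1 → -11, a2 → -8; maximin = -8.
Column maxima: b1 → -2, b2 → -8, b3 → 9, b4 → 10; minimax = -8.
Since maximin = minimax = -8, there is a saddle point and the value is -8.

-8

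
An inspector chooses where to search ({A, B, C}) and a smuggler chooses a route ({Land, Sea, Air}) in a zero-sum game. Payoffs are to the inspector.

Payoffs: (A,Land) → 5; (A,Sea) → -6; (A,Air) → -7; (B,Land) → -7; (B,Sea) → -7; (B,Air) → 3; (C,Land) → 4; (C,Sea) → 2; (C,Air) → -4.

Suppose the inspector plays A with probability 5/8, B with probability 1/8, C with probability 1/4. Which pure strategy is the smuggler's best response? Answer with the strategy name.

Air

If the smuggler plays Land, the inspector's expected payoff is (5/8)·5 + (1/8)·(-7) + (1/4)·4 = 13/4.
If the smuggler plays Sea, the inspector's expected payoff is (5/8)·(-6) + (1/8)·(-7) + (1/4)·2 = -33/8.
If the smuggler plays Air, the inspector's expected payoff is (5/8)·(-7) + (1/8)·3 + (1/4)·(-4) = -5.
The smuggler minimizes the inspector's payoff; the smallest is -5, so the best response is Air.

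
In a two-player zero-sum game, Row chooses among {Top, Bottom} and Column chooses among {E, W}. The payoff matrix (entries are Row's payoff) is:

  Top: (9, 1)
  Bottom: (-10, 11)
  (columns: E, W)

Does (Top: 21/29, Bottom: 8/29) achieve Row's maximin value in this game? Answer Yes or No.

Against E this mix gives (21/29)·9 + (8/29)·(-10) = 109/29.
Against W this mix gives (21/29)·1 + (8/29)·11 = 109/29.
All of Column's active replies (E, W) yield 109/29, and no column does worse for Row. The mix makes Column indifferent and guarantees 109/29, so it is optimal.

Yes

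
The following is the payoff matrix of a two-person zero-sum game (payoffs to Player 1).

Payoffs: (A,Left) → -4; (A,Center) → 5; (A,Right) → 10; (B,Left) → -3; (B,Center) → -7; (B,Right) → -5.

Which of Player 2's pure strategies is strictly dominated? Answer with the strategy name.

Right

Center holds Player 1's payoff strictly below Right in every row: 5 < 10, -7 < -5.
So Right is strictly dominated for Player 2.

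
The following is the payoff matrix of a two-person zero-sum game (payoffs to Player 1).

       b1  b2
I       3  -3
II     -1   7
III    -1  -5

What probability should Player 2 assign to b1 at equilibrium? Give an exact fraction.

Row minima: I → -3, II → -1, III → -5; maximin = -1.
Column maxima: b1 → 3, b2 → 7; minimax = 3.
-1 ≠ 3, so there is no saddle point; optimal play is mixed.
III is strictly dominated by I, so Player 1 never plays it.
On the remaining 2×2 (I, II vs b1, b2):
Let Player 1 play I with probability p. Expected payoff against b1: 3p + (-1)(1−p) = 4p − 1; against b2: (-3)p + 7(1−p) = −10p + 7.
Setting these equal: 4p − 1 = −10p + 7 ⇒ 14p = 8 ⇒ p = 4/7, and the value is (4)·(4/7) − 1 = 9/7.
For Player 2: with q = P(b1), equating I's and II's payoffs gives 6q − 3 = −8q + 7 ⇒ q = 5/7.

5/7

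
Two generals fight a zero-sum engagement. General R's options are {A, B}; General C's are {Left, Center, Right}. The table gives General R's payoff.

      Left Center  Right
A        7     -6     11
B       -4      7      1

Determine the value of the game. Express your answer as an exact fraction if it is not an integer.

25/24

Row minima: A → -6, B → -4; maximin = -4.
Column maxima: Left → 7, Center → 7, Right → 11; minimax = 7.
-4 ≠ 7, so there is no saddle point; optimal play is mixed.
Right is strictly dominated by Left (it gives General R strictly more in every row), so General C never plays it.
On the remaining 2×2 (A, B vs Left, Center):
Let General R play A with probability p. Expected payoff against Left: 7p + (-4)(1−p) = 11p − 4; against Center: (-6)p + 7(1−p) = −13p + 7.
Setting these equal: 11p − 4 = −13p + 7 ⇒ 24p = 11 ⇒ p = 11/24, and the value is (11)·(11/24) − 4 = 25/24.
For General C: with q = P(Left), equating A's and B's payoffs gives 13q − 6 = −11q + 7 ⇒ q = 13/24.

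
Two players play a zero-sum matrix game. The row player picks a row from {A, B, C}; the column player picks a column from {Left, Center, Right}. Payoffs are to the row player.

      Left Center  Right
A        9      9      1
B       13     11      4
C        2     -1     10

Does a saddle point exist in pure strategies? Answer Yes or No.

Row minima: A → 1, B → 4, C → -1; maximin = 4.
Column maxima: Left → 13, Center → 11, Right → 10; minimax = 10.
4 ≠ 10, so no pure-strategy equilibrium exists.

No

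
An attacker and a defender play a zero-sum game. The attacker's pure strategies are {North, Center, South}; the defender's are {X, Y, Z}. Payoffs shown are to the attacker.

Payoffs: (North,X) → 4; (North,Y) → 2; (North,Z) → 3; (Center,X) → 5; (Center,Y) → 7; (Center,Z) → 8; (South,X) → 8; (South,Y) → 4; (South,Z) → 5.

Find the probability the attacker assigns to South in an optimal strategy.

1/3

Row minima: North → 2, Center → 5, South → 4; maximin = 5.
Column maxima: X → 8, Y → 7, Z → 8; minimax = 7.
5 ≠ 7, so there is no saddle point; optimal play is mixed.
North is strictly dominated by Center, so the attacker never plays it.
Z is strictly dominated by Y (it gives the attacker strictly more in every row), so the defender never plays it.
On the remaining 2×2 (Center, South vs X, Y):
Let the attacker play Center with probability p. Expected payoff against X: 5p + 8(1−p) = −3p + 8; against Y: 7p + 4(1−p) = 3p + 4.
Setting these equal: −3p + 8 = 3p + 4 ⇒ −6p = -4 ⇒ p = 2/3, and the value is (-3)·(2/3) + 8 = 6.
For the defender: with q = P(X), equating Center's and South's payoffs gives −2q + 7 = 4q + 4 ⇒ q = 1/2.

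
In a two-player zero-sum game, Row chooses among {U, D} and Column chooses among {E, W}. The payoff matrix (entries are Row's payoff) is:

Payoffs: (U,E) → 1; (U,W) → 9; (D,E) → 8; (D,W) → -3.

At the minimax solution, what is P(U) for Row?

Row minima: U → 1, D → -3; maximin = 1.
Column maxima: E → 8, W → 9; minimax = 8.
1 ≠ 8, so there is no saddle point; optimal play is mixed.
Let Row play U with probability p. Expected payoff against E: 1p + 8(1−p) = −7p + 8; against W: 9p + (-3)(1−p) = 12p − 3.
Setting these equal: −7p + 8 = 12p − 3 ⇒ −19p = -11 ⇒ p = 11/19, and the value is (-7)·(11/19) + 8 = 75/19.
For Column: with q = P(E), equating U's and D's payoffs gives −8q + 9 = 11q − 3 ⇒ q = 12/19.

11/19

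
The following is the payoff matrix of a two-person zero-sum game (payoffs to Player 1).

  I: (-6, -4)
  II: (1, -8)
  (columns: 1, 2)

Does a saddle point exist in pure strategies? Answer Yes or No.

Row minima: I → -6, II → -8; maximin = -6.
Column maxima: 1 → 1, 2 → -4; minimax = -4.
-6 ≠ -4, so no pure-strategy equilibrium exists.

No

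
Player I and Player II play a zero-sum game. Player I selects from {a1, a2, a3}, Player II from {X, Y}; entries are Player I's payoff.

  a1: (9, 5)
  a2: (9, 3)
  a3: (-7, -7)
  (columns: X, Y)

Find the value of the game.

Row minima: a1 → 5, a2 → 3, a3 → -7; maximin = 5.
Column maxima: X → 9, Y → 5; minimax = 5.
Since maximin = minimax = 5, there is a saddle point and the value is 5.

5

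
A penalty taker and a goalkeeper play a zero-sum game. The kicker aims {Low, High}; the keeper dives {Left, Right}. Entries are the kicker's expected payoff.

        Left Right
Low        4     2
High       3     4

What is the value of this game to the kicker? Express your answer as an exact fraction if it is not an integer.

Row minima: Low → 2, High → 3; maximin = 3.
Column maxima: Left → 4, Right → 4; minimax = 4.
3 ≠ 4, so there is no saddle point; optimal play is mixed.
Let the kicker play Low with probability p. Expected payoff against Left: 4p + 3(1−p) = p + 3; against Right: 2p + 4(1−p) = −2p + 4.
Setting these equal: p + 3 = −2p + 4 ⇒ 3p = 1 ⇒ p = 1/3, and the value is (1)·(1/3) + 3 = 10/3.
For the keeper: with q = P(Left), equating Low's and High's payoffs gives 2q + 2 = −q + 4 ⇒ q = 2/3.

10/3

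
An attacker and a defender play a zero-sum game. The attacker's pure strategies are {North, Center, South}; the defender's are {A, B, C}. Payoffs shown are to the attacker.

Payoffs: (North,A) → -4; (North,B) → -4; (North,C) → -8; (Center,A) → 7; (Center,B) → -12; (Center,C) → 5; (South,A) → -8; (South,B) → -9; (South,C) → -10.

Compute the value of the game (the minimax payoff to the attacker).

-116/21

Row minima: North → -8, Center → -12, South → -10; maximin = -8.
Column maxima: A → 7, B → -4, C → 5; minimax = -4.
-8 ≠ -4, so there is no saddle point; optimal play is mixed.
South is strictly dominated by North, so the attacker never plays it.
A is strictly dominated by C (it gives the attacker strictly more in every row), so the defender never plays it.
On the remaining 2×2 (North, Center vs B, C):
Let the attacker play North with probability p. Expected payoff against B: (-4)p + (-12)(1−p) = 8p − 12; against C: (-8)p + 5(1−p) = −13p + 5.
Setting these equal: 8p − 12 = −13p + 5 ⇒ 21p = 17 ⇒ p = 17/21, and the value is (8)·(17/21) − 12 = -116/21.
For the defender: with q = P(B), equating North's and Center's payoffs gives 4q − 8 = −17q + 5 ⇒ q = 13/21.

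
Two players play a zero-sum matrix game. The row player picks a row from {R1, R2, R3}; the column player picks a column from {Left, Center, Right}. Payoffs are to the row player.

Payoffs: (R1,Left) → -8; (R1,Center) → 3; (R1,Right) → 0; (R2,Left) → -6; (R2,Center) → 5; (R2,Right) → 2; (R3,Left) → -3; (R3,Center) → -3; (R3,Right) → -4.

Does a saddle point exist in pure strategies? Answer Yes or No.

No

Row minima: R1 → -8, R2 → -6, R3 → -4; maximin = -4.
Column maxima: Left → -3, Center → 5, Right → 2; minimax = -3.
-4 ≠ -3, so no pure-strategy equilibrium exists.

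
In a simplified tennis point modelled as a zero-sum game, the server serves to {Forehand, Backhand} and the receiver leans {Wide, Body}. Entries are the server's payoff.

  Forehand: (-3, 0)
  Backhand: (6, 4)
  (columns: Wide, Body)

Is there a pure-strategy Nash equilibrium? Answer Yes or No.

Row minima: Forehand → -3, Backhand → 4; maximin = 4.
Column maxima: Wide → 6, Body → 4; minimax = 4.
maximin = minimax = 4, so a saddle point exists.

Yes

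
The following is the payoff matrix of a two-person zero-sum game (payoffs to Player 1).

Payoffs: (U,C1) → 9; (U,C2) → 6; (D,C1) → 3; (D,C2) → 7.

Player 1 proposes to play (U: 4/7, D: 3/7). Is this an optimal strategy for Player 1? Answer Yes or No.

Yes

Against C1 this mix gives (4/7)·9 + (3/7)·3 = 45/7.
Against C2 this mix gives (4/7)·6 + (3/7)·7 = 45/7.
All of Player 2's active replies (C1, C2) yield 45/7, and no column does worse for Player 1. The mix makes Player 2 indifferent and guarantees 45/7, so it is optimal.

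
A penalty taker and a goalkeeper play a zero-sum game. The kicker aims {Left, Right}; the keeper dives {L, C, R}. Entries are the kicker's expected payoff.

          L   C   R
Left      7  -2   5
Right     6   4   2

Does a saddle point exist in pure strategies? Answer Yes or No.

Row minima: Left → -2, Right → 2; maximin = 2.
Column maxima: L → 7, C → 4, R → 5; minimax = 4.
2 ≠ 4, so no pure-strategy equilibrium exists.

No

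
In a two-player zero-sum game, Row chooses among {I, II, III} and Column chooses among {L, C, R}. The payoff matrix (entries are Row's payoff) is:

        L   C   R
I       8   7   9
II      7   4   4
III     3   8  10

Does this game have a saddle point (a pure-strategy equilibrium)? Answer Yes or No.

Row minima: I → 7, II → 4, III → 3; maximin = 7.
Column maxima: L → 8, C → 8, R → 10; minimax = 8.
7 ≠ 8, so no pure-strategy equilibrium exists.

No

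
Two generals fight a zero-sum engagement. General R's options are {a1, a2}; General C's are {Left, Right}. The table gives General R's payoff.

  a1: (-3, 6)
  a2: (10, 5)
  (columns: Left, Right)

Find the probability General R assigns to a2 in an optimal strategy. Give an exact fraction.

9/14

Row minima: a1 → -3, a2 → 5; maximin = 5.
Column maxima: Left → 10, Right → 6; minimax = 6.
5 ≠ 6, so there is no saddle point; optimal play is mixed.
Let General R play a1 with probability p. Expected payoff against Left: (-3)p + 10(1−p) = −13p + 10; against Right: 6p + 5(1−p) = p + 5.
Setting these equal: −13p + 10 = p + 5 ⇒ −14p = -5 ⇒ p = 5/14, and the value is (-13)·(5/14) + 10 = 75/14.
For General C: with q = P(Left), equating a1's and a2's payoffs gives −9q + 6 = 5q + 5 ⇒ q = 1/14.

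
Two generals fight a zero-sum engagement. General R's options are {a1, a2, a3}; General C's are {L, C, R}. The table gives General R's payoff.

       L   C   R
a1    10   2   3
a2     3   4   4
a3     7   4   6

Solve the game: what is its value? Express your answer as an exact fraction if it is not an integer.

Row minima: a1 → 2, a2 → 3, a3 → 4; maximin = 4.
Column maxima: L → 10, C → 4, R → 6; minimax = 4.
Since maximin = minimax = 4, there is a saddle point and the value is 4.

4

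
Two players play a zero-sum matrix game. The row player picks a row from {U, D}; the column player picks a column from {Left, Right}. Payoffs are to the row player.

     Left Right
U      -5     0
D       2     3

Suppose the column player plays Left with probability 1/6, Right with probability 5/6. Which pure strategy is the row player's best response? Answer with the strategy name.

Expected payoff of U: (1/6)·(-5) + (5/6)·0 = -5/6.
Expected payoff of D: (1/6)·2 + (5/6)·3 = 17/6.
The largest is 17/6, so the row player's best response is D.

D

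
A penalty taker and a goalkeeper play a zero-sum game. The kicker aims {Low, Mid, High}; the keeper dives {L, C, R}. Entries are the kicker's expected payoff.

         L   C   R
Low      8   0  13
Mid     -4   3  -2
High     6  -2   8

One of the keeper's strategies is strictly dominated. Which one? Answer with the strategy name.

L holds the kicker's payoff strictly below R in every row: 8 < 13, -4 < -2, 6 < 8.
So R is strictly dominated for the keeper.

R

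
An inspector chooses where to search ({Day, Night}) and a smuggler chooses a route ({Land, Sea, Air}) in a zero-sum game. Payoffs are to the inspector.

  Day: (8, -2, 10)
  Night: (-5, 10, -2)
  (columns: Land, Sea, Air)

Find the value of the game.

14/5

Row minima: Day → -2, Night → -5; maximin = -2.
Column maxima: Land → 8, Sea → 10, Air → 10; minimax = 8.
-2 ≠ 8, so there is no saddle point; optimal play is mixed.
Air is strictly dominated by Land (it gives the inspector strictly more in every row), so the smuggler never plays it.
On the remaining 2×2 (Day, Night vs Land, Sea):
Let the inspector play Day with probability p. Expected payoff against Land: 8p + (-5)(1−p) = 13p − 5; against Sea: (-2)p + 10(1−p) = −12p + 10.
Setting these equal: 13p − 5 = −12p + 10 ⇒ 25p = 15 ⇒ p = 3/5, and the value is (13)·(3/5) − 5 = 14/5.
For the smuggler: with q = P(Land), equating Day's and Night's payoffs gives 10q − 2 = −15q + 10 ⇒ q = 12/25.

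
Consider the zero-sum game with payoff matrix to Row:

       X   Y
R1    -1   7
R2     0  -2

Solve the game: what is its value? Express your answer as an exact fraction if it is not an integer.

-1/5

Row minima: R1 → -1, R2 → -2; maximin = -1.
Column maxima: X → 0, Y → 7; minimax = 0.
-1 ≠ 0, so there is no saddle point; optimal play is mixed.
Let Row play R1 with probability p. Expected payoff against X: (-1)p + 0(1−p) = −p; against Y: 7p + (-2)(1−p) = 9p − 2.
Setting these equal: −p = 9p − 2 ⇒ −10p = -2 ⇒ p = 1/5, and the value is (-1)·(1/5) = -1/5.
For Column: with q = P(X), equating R1's and R2's payoffs gives −8q + 7 = 2q − 2 ⇒ q = 9/10.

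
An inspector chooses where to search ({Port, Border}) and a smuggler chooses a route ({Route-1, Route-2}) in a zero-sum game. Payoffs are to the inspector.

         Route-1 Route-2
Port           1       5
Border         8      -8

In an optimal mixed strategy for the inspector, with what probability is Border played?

Row minima: Port → 1, Border → -8; maximin = 1.
Column maxima: Route-1 → 8, Route-2 → 5; minimax = 5.
1 ≠ 5, so there is no saddle point; optimal play is mixed.
Let the inspector play Port with probability p. Expected payoff against Route-1: 1p + 8(1−p) = −7p + 8; against Route-2: 5p + (-8)(1−p) = 13p − 8.
Setting these equal: −7p + 8 = 13p − 8 ⇒ −20p = -16 ⇒ p = 4/5, and the value is (-7)·(4/5) + 8 = 12/5.
For the smuggler: with q = P(Route-1), equating Port's and Border's payoffs gives −4q + 5 = 16q − 8 ⇒ q = 13/20.

1/5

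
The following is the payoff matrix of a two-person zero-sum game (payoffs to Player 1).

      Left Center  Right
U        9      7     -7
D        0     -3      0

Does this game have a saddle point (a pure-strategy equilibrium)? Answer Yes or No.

Row minima: U → -7, D → -3; maximin = -3.
Column maxima: Left → 9, Center → 7, Right → 0; minimax = 0.
-3 ≠ 0, so no pure-strategy equilibrium exists.

No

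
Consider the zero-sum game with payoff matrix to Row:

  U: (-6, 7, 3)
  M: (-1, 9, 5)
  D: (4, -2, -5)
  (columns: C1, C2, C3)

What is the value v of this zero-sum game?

Row minima: U → -6, M → -1, D → -5; maximin = -1.
Column maxima: C1 → 4, C2 → 9, C3 → 5; minimax = 4.
-1 ≠ 4, so there is no saddle point; optimal play is mixed.
U is strictly dominated by M, so Row never plays it.
C2 is strictly dominated by C3 (it gives Row strictly more in every row), so Column never plays it.
On the remaining 2×2 (M, D vs C1, C3):
Let Row play M with probability p. Expected payoff against C1: (-1)p + 4(1−p) = −5p + 4; against C3: 5p + (-5)(1−p) = 10p − 5.
Setting these equal: −5p + 4 = 10p − 5 ⇒ −15p = -9 ⇒ p = 3/5, and the value is (-5)·(3/5) + 4 = 1.
For Column: with q = P(C1), equating M's and D's payoffs gives −6q + 5 = 9q − 5 ⇒ q = 2/3.

1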